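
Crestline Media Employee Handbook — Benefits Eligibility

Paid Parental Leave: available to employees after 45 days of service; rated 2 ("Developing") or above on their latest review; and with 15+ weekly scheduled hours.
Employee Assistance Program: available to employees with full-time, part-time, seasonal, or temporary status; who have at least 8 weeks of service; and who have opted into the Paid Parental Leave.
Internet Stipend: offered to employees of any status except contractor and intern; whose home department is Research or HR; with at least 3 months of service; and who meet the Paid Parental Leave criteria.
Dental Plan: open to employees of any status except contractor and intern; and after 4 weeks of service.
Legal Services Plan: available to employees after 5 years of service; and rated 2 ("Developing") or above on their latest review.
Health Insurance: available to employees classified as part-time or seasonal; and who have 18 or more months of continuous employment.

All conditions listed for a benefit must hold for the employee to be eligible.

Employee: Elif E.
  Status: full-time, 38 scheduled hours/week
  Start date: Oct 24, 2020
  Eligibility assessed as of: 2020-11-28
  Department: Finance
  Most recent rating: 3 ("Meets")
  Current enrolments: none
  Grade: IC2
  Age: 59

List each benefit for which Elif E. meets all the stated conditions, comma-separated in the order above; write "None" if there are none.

Service from Oct 24, 2020 to 2020-11-28: 35 days.
Paid Parental Leave — service 35 days < 45 days ✗ → not eligible.
Employee Assistance Program — status full-time ✓; service 35 days < 8 weeks (≈56 days) ✗ → not eligible.
Internet Stipend — status full-time ✓ (not excluded); dept Finance ✗ → not eligible.
Dental Plan — status full-time ✓ (not excluded); service 35 days ≥ 4 weeks (≈28 days) ✓ → eligible.
Legal Services Plan — service 35 days < 5 years (≈1825 days) ✗ → not eligible.
Health Insurance — status full-time ✗ (requires part-time or seasonal) → not eligible.

Dental Plan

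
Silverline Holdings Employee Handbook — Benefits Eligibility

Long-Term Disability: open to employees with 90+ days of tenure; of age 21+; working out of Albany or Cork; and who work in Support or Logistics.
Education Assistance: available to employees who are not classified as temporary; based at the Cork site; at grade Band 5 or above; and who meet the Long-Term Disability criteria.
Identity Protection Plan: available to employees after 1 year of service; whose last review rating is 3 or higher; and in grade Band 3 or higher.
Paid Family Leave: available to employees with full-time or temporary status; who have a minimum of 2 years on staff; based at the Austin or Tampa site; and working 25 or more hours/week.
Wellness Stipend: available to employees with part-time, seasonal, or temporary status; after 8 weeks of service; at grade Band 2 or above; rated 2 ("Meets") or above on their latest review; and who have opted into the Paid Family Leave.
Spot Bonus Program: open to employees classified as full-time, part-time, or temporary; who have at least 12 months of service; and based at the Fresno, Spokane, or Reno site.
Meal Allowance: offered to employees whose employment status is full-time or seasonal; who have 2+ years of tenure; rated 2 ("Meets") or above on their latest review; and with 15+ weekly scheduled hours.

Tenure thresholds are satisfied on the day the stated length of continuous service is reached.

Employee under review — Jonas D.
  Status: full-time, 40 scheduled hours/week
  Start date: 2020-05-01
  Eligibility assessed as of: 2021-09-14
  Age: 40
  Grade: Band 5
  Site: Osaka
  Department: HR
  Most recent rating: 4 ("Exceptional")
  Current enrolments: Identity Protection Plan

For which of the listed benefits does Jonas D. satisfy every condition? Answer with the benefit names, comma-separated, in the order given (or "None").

Service from 2020-05-01 to 2021-09-14: 501 days.
Long-Term Disability — service 501 days ≥ 90 days ✓; age 40 ≥ 21 ✓; site Osaka ✗ (not Albany or Cork) → not eligible.
Education Assistance — status full-time ✓ (not excluded); site Osaka ✗ (not Cork) → not eligible.
Identity Protection Plan — service 501 days ≥ 1 year (≈365 days) ✓; rating 4 ≥ 3 ✓; grade Band 5 ≥ Band 3 ✓ → eligible.
Paid Family Leave — status full-time ✓; service 501 days < 2 years (≈730 days) ✗ → not eligible.
Wellness Stipend — status full-time ✗ (requires part-time, seasonal, or temporary) → not eligible.
Spot Bonus Program — status full-time ✓; service 501 days ≥ 12 months (≈360 days) ✓; site Osaka ✗ (not Fresno, Spokane, or Reno) → not eligible.
Meal Allowance — status full-time ✓; service 501 days < 2 years (≈730 days) ✗ → not eligible.

Identity Protection Plan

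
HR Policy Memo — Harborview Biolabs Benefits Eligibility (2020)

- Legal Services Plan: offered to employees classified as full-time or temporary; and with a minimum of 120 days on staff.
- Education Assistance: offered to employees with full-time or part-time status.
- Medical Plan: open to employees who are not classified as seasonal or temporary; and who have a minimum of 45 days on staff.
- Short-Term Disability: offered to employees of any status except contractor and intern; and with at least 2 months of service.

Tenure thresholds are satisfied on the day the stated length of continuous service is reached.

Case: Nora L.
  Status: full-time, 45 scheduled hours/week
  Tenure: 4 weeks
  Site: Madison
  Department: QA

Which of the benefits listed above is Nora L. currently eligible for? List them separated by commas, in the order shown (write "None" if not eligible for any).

Education Assistance

Legal Services Plan — status full-time ✓; service 4 weeks < 120 days ✗ → not eligible.
Education Assistance — status full-time ✓ → eligible.
Medical Plan — status full-time ✓ (not excluded); service 4 weeks < 45 days ✗ → not eligible.
Short-Term Disability — status full-time ✓ (not excluded); service 4 weeks < 2 months (≈60 days) ✗ → not eligible.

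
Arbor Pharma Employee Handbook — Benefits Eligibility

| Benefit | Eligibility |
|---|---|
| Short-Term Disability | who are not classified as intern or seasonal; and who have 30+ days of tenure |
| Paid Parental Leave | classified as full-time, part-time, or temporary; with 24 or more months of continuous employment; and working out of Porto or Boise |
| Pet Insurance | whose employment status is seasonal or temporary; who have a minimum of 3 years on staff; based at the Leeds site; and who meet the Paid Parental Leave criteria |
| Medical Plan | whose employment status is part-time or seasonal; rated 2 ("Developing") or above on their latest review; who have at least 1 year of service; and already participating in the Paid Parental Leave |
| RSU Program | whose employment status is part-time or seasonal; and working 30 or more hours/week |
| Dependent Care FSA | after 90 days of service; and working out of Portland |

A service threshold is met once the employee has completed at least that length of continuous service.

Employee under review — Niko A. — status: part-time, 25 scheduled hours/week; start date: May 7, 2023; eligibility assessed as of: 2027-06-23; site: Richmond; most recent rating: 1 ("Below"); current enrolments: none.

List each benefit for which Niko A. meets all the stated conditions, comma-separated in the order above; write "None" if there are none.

Service from May 7, 2023 to 2027-06-23: 1508 days.
Short-Term Disability — status part-time ✓ (not excluded); service 1508 days ≥ 30 days ✓ → eligible.
Paid Parental Leave — status part-time ✓; service 1508 days ≥ 24 months (≈720 days) ✓; site Richmond ✗ (not Porto or Boise) → not eligible.
Pet Insurance — status part-time ✗ (requires seasonal or temporary) → not eligible.
Medical Plan — status part-time ✓; rating 1 < 2 ✗ → not eligible.
RSU Program — status part-time ✓; 25 hrs/wk < 30 ✗ → not eligible.
Dependent Care FSA — service 1508 days ≥ 90 days ✓; site Richmond ✗ (not Portland) → not eligible.

Short-Term Disability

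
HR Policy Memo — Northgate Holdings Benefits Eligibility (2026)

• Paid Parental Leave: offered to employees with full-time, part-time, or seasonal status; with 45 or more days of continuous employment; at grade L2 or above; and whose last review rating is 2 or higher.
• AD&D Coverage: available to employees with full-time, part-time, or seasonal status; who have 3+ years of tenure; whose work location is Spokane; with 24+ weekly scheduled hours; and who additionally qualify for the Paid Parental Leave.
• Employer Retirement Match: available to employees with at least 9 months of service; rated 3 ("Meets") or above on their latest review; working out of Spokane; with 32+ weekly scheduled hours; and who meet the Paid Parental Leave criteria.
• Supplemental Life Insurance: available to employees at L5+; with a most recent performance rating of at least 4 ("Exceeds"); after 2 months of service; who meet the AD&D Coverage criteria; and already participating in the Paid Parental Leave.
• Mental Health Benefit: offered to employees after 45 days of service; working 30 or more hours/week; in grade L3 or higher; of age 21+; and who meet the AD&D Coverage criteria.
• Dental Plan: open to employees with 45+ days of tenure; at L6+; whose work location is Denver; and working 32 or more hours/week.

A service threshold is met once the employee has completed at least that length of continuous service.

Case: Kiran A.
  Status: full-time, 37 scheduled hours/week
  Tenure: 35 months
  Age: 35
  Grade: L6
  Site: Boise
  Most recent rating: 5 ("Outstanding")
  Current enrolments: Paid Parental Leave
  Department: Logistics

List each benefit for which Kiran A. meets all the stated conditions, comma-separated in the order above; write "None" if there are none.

Paid Parental Leave

Paid Parental Leave — status full-time ✓; service 35 months ≥ 45 days ✓; grade L6 ≥ L2 ✓; rating 5 ≥ 2 ✓ → eligible.
AD&D Coverage — status full-time ✓; service 35 months < 3 years (≈1095 days) ✗ → not eligible.
Employer Retirement Match — service 35 months ≥ 9 months ✓; rating 5 ≥ 3 ✓; site Boise ✗ (not Spokane) → not eligible.
Supplemental Life Insurance — grade L6 ≥ L5 ✓; rating 5 ≥ 4 ✓; service 35 months ≥ 2 months ✓; not eligible for AD&D Coverage ✗ → not eligible.
Mental Health Benefit — service 35 months ≥ 45 days ✓; 37 hrs/wk ≥ 30 ✓; grade L6 ≥ L3 ✓; age 35 ≥ 21 ✓; not eligible for AD&D Coverage ✗ → not eligible.
Dental Plan — service 35 months ≥ 45 days ✓; grade L6 ≥ L6 ✓; site Boise ✗ (not Denver) → not eligible.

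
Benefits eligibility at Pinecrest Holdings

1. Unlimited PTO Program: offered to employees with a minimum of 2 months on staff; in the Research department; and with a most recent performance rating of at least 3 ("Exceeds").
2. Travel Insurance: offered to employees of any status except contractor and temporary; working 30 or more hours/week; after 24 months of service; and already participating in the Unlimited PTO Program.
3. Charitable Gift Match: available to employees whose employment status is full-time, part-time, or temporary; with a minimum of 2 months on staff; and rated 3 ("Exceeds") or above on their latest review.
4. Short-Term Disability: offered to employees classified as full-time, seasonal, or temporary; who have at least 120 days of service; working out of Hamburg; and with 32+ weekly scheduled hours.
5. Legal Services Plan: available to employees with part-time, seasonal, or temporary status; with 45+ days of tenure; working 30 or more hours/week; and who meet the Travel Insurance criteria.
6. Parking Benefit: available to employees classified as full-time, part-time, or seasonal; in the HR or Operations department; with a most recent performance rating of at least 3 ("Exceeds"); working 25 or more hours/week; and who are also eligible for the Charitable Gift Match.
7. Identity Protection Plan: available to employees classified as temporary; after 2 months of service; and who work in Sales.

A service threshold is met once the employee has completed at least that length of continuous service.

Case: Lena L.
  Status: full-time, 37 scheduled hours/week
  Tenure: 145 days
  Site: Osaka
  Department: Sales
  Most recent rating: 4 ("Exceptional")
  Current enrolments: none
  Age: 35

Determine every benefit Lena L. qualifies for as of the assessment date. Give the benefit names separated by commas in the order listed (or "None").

Charitable Gift Match

Unlimited PTO Program — service 145 days ≥ 2 months (≈60 days) ✓; dept Sales ✗ → not eligible.
Travel Insurance — status full-time ✓ (not excluded); 37 hrs/wk ≥ 30 ✓; service 145 days < 24 months (≈720 days) ✗ → not eligible.
Charitable Gift Match — status full-time ✓; service 145 days ≥ 2 months (≈60 days) ✓; rating 4 ≥ 3 ✓ → eligible.
Short-Term Disability — status full-time ✓; service 145 days ≥ 120 days ✓; site Osaka ✗ (not Hamburg) → not eligible.
Legal Services Plan — status full-time ✗ (requires part-time, seasonal, or temporary) → not eligible.
Parking Benefit — status full-time ✓; dept Sales ✗ → not eligible.
Identity Protection Plan — status full-time ✗ (requires temporary) → not eligible.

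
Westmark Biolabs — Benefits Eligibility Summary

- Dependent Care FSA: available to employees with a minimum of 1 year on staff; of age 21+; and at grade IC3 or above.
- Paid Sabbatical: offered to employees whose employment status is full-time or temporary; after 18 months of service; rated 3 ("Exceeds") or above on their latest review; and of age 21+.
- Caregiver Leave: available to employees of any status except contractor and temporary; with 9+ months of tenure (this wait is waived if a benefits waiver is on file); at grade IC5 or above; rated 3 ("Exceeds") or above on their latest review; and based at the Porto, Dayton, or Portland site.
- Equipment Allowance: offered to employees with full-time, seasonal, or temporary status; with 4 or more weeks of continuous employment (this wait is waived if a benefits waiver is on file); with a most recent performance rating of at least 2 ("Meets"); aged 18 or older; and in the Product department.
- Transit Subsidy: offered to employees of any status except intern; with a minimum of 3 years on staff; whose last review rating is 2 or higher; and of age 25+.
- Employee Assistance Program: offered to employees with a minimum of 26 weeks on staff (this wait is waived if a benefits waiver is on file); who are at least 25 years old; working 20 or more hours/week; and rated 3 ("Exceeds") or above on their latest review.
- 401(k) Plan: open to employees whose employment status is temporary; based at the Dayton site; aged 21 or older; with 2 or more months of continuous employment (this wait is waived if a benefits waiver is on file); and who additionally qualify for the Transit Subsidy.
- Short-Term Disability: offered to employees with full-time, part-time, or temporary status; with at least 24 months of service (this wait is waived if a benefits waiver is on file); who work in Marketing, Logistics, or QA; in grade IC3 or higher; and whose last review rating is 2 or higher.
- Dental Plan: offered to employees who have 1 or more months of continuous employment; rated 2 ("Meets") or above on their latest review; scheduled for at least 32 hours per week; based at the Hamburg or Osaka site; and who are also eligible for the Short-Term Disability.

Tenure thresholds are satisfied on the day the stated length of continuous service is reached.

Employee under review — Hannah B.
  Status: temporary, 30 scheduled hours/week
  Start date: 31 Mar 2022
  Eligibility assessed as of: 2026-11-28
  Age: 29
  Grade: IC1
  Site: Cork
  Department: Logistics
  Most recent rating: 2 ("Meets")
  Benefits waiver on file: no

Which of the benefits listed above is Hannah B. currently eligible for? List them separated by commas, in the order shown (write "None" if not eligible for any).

Service from 31 Mar 2022 to 2026-11-28: 1703 days.
Dependent Care FSA — service 1703 days ≥ 1 year (≈365 days) ✓; age 29 ≥ 21 ✓; grade IC1 < IC3 ✗ → not eligible.
Paid Sabbatical — status temporary ✓; service 1703 days ≥ 18 months (≈540 days) ✓; rating 2 < 3 ✗ → not eligible.
Caregiver Leave — status temporary ✗ (excluded) → not eligible.
Equipment Allowance — status temporary ✓; no waiver, service 1703 days ≥ 4 weeks (≈28 days) ✓; rating 2 ≥ 2 ✓; age 29 ≥ 18 ✓; dept Logistics ✗ → not eligible.
Transit Subsidy — status temporary ✓ (not excluded); service 1703 days ≥ 3 years (≈1095 days) ✓; rating 2 ≥ 2 ✓; age 29 ≥ 25 ✓ → eligible.
Employee Assistance Program — no waiver, service 1703 days ≥ 26 weeks (≈182 days) ✓; age 29 ≥ 25 ✓; 30 hrs/wk ≥ 20 ✓; rating 2 < 3 ✗ → not eligible.
401(k) Plan — status temporary ✓; site Cork ✗ (not Dayton) → not eligible.
Short-Term Disability — status temporary ✓; no waiver, service 1703 days ≥ 24 months (≈720 days) ✓; dept Logistics ✓; grade IC1 < IC3 ✗ → not eligible.
Dental Plan — service 1703 days ≥ 1 month (≈30 days) ✓; rating 2 ≥ 2 ✓; 30 hrs/wk < 32 ✗ → not eligible.

Transit Subsidy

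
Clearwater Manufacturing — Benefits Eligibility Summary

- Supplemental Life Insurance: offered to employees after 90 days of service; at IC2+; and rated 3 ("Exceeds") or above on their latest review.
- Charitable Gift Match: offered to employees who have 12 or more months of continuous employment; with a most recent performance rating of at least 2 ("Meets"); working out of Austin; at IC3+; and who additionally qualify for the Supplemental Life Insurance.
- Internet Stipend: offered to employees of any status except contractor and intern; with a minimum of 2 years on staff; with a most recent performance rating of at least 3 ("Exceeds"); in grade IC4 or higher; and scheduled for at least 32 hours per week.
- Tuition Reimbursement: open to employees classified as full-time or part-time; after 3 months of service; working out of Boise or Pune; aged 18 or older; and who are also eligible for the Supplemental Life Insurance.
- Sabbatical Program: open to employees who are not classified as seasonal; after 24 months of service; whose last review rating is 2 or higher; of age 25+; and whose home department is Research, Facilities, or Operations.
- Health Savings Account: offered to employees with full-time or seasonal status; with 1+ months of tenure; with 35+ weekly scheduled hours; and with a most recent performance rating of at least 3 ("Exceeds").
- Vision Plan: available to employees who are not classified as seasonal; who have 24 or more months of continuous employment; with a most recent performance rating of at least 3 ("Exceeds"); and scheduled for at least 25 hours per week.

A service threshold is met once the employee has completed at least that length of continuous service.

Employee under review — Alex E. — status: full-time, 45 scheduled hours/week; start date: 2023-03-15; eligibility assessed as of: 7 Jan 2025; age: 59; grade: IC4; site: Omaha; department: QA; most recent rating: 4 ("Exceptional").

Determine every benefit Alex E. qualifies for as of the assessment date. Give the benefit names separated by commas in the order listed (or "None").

Service from 2023-03-15 to 7 Jan 2025: 664 days.
Supplemental Life Insurance — service 664 days ≥ 90 days ✓; grade IC4 ≥ IC2 ✓; rating 4 ≥ 3 ✓ → eligible.
Charitable Gift Match — service 664 days ≥ 12 months (≈360 days) ✓; rating 4 ≥ 2 ✓; site Omaha ✗ (not Austin) → not eligible.
Internet Stipend — status full-time ✓ (not excluded); service 664 days < 2 years (≈730 days) ✗ → not eligible.
Tuition Reimbursement — status full-time ✓; service 664 days ≥ 3 months (≈90 days) ✓; site Omaha ✗ (not Boise or Pune) → not eligible.
Sabbatical Program — status full-time ✓ (not excluded); service 664 days < 24 months (≈720 days) ✗ → not eligible.
Health Savings Account — status full-time ✓; service 664 days ≥ 1 month (≈30 days) ✓; 45 hrs/wk ≥ 35 ✓; rating 4 ≥ 3 ✓ → eligible.
Vision Plan — status full-time ✓ (not excluded); service 664 days < 24 months (≈720 days) ✗ → not eligible.

Supplemental Life Insurance, Health Savings Account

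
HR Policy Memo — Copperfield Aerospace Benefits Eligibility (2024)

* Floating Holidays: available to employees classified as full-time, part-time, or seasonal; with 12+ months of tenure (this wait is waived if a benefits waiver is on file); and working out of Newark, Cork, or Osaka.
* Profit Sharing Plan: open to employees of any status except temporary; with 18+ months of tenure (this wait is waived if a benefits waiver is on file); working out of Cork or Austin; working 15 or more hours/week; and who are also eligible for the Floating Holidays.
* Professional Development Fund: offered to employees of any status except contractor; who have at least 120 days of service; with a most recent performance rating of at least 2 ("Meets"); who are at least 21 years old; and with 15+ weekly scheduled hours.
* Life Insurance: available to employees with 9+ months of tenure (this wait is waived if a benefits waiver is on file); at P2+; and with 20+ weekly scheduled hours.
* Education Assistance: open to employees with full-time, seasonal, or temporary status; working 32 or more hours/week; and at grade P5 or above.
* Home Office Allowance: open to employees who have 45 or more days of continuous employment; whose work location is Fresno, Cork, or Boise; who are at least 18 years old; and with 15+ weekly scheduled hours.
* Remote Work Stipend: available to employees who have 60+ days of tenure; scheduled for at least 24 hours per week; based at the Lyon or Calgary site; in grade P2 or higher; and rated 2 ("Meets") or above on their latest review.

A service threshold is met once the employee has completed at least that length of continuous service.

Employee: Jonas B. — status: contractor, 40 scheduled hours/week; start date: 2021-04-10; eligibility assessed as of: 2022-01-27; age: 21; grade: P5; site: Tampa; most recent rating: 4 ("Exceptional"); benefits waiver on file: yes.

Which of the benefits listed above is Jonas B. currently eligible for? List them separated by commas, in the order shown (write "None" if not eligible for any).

Life Insurance

Service from 2021-04-10 to 2022-01-27: 292 days.
Floating Holidays — status contractor ✗ (requires full-time, part-time, or seasonal) → not eligible.
Profit Sharing Plan — status contractor ✓ (not excluded); benefits waiver on file ✓; site Tampa ✗ (not Cork or Austin) → not eligible.
Professional Development Fund — status contractor ✗ (excluded) → not eligible.
Life Insurance — benefits waiver on file ✓; grade P5 ≥ P2 ✓; 40 hrs/wk ≥ 20 ✓ → eligible.
Education Assistance — status contractor ✗ (requires full-time, seasonal, or temporary) → not eligible.
Home Office Allowance — service 292 days ≥ 45 days ✓; site Tampa ✗ (not Fresno, Cork, or Boise) → not eligible.
Remote Work Stipend — service 292 days ≥ 60 days ✓; 40 hrs/wk ≥ 24 ✓; site Tampa ✗ (not Lyon or Calgary) → not eligible.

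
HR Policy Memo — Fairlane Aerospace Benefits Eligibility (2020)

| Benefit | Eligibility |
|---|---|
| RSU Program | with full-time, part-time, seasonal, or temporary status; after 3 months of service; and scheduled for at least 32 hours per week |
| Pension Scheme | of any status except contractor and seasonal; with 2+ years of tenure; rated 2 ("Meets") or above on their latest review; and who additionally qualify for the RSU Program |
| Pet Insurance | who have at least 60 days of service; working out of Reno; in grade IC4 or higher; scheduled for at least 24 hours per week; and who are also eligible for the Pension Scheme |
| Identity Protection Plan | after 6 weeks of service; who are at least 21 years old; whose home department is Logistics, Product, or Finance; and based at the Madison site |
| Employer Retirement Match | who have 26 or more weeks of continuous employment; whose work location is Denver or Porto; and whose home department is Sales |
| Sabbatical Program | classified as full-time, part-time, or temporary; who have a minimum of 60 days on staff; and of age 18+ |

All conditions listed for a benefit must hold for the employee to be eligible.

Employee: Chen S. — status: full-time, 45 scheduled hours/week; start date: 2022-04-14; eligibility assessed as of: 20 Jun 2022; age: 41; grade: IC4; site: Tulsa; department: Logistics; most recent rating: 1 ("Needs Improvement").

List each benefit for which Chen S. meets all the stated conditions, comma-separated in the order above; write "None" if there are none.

Sabbatical Program

Service from 2022-04-14 to 20 Jun 2022: 67 days.
RSU Program — status full-time ✓; service 67 days < 3 months (≈90 days) ✗ → not eligible.
Pension Scheme — status full-time ✓ (not excluded); service 67 days < 2 years (≈730 days) ✗ → not eligible.
Pet Insurance — service 67 days ≥ 60 days ✓; site Tulsa ✗ (not Reno) → not eligible.
Identity Protection Plan — service 67 days ≥ 6 weeks (≈42 days) ✓; age 41 ≥ 21 ✓; dept Logistics ✓; site Tulsa ✗ (not Madison) → not eligible.
Employer Retirement Match — service 67 days < 26 weeks (≈182 days) ✗ → not eligible.
Sabbatical Program — status full-time ✓; service 67 days ≥ 60 days ✓; age 41 ≥ 18 ✓ → eligible.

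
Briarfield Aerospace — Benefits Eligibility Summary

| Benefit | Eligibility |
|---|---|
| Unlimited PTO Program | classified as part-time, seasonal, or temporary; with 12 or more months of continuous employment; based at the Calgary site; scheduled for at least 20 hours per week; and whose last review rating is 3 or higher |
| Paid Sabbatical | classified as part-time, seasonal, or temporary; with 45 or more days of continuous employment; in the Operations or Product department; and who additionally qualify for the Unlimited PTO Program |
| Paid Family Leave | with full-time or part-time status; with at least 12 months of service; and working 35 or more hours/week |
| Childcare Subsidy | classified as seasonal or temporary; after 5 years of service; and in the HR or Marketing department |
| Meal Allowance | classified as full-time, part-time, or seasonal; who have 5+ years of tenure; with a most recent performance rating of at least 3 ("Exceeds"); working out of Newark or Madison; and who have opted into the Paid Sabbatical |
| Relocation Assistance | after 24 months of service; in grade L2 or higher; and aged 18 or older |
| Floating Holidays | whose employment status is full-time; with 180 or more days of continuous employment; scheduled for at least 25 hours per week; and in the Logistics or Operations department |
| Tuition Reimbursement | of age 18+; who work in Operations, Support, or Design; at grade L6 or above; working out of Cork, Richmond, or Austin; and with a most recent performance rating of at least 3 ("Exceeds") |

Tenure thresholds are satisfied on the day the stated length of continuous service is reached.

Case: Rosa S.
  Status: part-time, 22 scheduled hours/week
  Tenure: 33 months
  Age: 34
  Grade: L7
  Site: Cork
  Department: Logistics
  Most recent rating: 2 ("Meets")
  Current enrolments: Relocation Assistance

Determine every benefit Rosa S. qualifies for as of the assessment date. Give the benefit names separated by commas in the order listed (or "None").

Unlimited PTO Program — status part-time ✓; service 33 months ≥ 12 months ✓; site Cork ✗ (not Calgary) → not eligible.
Paid Sabbatical — status part-time ✓; service 33 months ≥ 45 days ✓; dept Logistics ✗ → not eligible.
Paid Family Leave — status part-time ✓; service 33 months ≥ 12 months ✓; 22 hrs/wk < 35 ✗ → not eligible.
Childcare Subsidy — status part-time ✗ (requires seasonal or temporary) → not eligible.
Meal Allowance — status part-time ✓; service 33 months < 5 years (≈1825 days) ✗ → not eligible.
Relocation Assistance — service 33 months ≥ 24 months ✓; grade L7 ≥ L2 ✓; age 34 ≥ 18 ✓ → eligible.
Floating Holidays — status part-time ✗ (requires full-time) → not eligible.
Tuition Reimbursement — age 34 ≥ 18 ✓; dept Logistics ✗ → not eligible.

Relocation Assistance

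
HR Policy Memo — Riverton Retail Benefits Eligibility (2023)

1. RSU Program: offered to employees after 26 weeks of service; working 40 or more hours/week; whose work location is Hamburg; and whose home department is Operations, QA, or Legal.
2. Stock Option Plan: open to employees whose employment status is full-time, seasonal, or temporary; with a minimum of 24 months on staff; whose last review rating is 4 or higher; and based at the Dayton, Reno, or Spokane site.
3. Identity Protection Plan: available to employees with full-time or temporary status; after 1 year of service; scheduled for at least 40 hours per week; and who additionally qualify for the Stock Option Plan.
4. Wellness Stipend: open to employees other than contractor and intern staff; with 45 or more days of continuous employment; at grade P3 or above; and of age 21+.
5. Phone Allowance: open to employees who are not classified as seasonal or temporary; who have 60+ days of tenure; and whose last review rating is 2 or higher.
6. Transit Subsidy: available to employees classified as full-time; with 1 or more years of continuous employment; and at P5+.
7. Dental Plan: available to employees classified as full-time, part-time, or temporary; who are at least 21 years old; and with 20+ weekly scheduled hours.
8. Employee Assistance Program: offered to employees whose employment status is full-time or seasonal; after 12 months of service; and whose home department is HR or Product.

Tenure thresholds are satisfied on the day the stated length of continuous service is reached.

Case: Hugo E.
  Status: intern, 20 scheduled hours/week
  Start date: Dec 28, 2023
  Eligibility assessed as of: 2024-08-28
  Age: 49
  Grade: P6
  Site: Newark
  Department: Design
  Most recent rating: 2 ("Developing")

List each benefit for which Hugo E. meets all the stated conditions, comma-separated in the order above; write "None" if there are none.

Service from Dec 28, 2023 to 2024-08-28: 244 days.
RSU Program — service 244 days ≥ 26 weeks (≈182 days) ✓; 20 hrs/wk < 40 ✗ → not eligible.
Stock Option Plan — status intern ✗ (requires full-time, seasonal, or temporary) → not eligible.
Identity Protection Plan — status intern ✗ (requires full-time or temporary) → not eligible.
Wellness Stipend — status intern ✗ (excluded) → not eligible.
Phone Allowance — status intern ✓ (not excluded); service 244 days ≥ 60 days ✓; rating 2 ≥ 2 ✓ → eligible.
Transit Subsidy — status intern ✗ (requires full-time) → not eligible.
Dental Plan — status intern ✗ (requires full-time, part-time, or temporary) → not eligible.
Employee Assistance Program — status intern ✗ (requires full-time or seasonal) → not eligible.

Phone Allowance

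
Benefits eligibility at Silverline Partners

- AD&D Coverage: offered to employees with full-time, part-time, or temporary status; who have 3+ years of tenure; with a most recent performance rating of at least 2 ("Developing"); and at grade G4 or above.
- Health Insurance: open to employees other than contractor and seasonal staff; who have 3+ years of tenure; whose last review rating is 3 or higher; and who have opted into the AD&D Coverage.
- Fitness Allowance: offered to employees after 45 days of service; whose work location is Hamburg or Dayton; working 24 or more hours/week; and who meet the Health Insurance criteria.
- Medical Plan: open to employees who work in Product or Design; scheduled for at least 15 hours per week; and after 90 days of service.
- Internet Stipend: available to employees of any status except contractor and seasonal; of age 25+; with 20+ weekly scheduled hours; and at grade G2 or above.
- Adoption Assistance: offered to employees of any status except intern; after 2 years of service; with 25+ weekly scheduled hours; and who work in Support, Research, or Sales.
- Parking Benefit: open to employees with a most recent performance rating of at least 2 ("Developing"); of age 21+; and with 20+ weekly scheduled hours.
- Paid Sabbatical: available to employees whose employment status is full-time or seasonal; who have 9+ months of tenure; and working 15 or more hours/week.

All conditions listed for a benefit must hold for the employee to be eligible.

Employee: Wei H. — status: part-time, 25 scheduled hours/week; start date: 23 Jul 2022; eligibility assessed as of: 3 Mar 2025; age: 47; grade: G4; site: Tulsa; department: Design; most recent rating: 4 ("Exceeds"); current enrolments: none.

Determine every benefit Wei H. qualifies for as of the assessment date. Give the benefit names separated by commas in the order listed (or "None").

Service from 23 Jul 2022 to 3 Mar 2025: 954 days.
AD&D Coverage — status part-time ✓; service 954 days < 3 years (≈1095 days) ✗ → not eligible.
Health Insurance — status part-time ✓ (not excluded); service 954 days < 3 years (≈1095 days) ✗ → not eligible.
Fitness Allowance — service 954 days ≥ 45 days ✓; site Tulsa ✗ (not Hamburg or Dayton) → not eligible.
Medical Plan — dept Design ✓; 25 hrs/wk ≥ 15 ✓; service 954 days ≥ 90 days ✓ → eligible.
Internet Stipend — status part-time ✓ (not excluded); age 47 ≥ 25 ✓; 25 hrs/wk ≥ 20 ✓; grade G4 ≥ G2 ✓ → eligible.
Adoption Assistance — status part-time ✓ (not excluded); service 954 days ≥ 2 years (≈730 days) ✓; 25 hrs/wk ≥ 25 ✓; dept Design ✗ → not eligible.
Parking Benefit — rating 4 ≥ 2 ✓; age 47 ≥ 21 ✓; 25 hrs/wk ≥ 20 ✓ → eligible.
Paid Sabbatical — status part-time ✗ (requires full-time or seasonal) → not eligible.

Medical Plan, Internet Stipend, Parking Benefit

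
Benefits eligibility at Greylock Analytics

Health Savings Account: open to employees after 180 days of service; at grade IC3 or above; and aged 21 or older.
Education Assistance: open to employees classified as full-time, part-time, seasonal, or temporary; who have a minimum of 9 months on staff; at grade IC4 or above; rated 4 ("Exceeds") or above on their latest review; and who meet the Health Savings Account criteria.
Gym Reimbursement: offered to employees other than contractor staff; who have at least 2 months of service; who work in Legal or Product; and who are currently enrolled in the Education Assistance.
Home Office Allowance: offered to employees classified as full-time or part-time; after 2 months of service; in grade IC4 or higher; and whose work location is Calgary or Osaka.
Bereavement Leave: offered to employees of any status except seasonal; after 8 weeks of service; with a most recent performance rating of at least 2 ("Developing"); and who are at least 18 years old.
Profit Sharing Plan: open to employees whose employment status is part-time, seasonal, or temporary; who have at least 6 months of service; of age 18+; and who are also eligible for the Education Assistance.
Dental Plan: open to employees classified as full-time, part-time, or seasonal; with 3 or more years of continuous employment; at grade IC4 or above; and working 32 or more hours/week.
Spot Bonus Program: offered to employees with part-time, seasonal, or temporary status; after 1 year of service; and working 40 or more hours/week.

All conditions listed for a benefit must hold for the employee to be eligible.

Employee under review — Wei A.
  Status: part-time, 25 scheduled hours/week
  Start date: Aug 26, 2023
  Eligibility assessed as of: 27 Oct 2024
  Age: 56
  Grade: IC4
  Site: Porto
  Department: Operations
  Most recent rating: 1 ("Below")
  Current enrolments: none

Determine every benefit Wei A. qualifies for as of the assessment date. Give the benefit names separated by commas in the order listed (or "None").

Health Savings Account

Service from Aug 26, 2023 to 27 Oct 2024: 428 days.
Health Savings Account — service 428 days ≥ 180 days ✓; grade IC4 ≥ IC3 ✓; age 56 ≥ 21 ✓ → eligible.
Education Assistance — status part-time ✓; service 428 days ≥ 9 months (≈270 days) ✓; grade IC4 ≥ IC4 ✓; rating 1 < 4 ✗ → not eligible.
Gym Reimbursement — status part-time ✓ (not excluded); service 428 days ≥ 2 months (≈60 days) ✓; dept Operations ✗ → not eligible.
Home Office Allowance — status part-time ✓; service 428 days ≥ 2 months (≈60 days) ✓; grade IC4 ≥ IC4 ✓; site Porto ✗ (not Calgary or Osaka) → not eligible.
Bereavement Leave — status part-time ✓ (not excluded); service 428 days ≥ 8 weeks (≈56 days) ✓; rating 1 < 2 ✗ → not eligible.
Profit Sharing Plan — status part-time ✓; service 428 days ≥ 6 months (≈180 days) ✓; age 56 ≥ 18 ✓; not eligible for Education Assistance ✗ → not eligible.
Dental Plan — status part-time ✓; service 428 days < 3 years (≈1095 days) ✗ → not eligible.
Spot Bonus Program — status part-time ✓; service 428 days ≥ 1 year (≈365 days) ✓; 25 hrs/wk < 40 ✗ → not eligible.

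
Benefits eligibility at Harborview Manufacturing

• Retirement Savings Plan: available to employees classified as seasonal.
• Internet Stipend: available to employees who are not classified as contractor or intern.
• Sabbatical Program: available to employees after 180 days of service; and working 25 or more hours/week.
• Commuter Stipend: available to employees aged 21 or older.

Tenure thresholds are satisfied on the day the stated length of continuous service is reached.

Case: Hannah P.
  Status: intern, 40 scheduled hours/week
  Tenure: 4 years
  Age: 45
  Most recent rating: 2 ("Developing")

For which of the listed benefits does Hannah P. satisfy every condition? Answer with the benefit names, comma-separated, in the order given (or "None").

Sabbatical Program, Commuter Stipend

Retirement Savings Plan — status intern ✗ (requires seasonal) → not eligible.
Internet Stipend — status intern ✗ (excluded) → not eligible.
Sabbatical Program — service 4 years ≥ 180 days ✓; 40 hrs/wk ≥ 25 ✓ → eligible.
Commuter Stipend — age 45 ≥ 21 ✓ → eligible.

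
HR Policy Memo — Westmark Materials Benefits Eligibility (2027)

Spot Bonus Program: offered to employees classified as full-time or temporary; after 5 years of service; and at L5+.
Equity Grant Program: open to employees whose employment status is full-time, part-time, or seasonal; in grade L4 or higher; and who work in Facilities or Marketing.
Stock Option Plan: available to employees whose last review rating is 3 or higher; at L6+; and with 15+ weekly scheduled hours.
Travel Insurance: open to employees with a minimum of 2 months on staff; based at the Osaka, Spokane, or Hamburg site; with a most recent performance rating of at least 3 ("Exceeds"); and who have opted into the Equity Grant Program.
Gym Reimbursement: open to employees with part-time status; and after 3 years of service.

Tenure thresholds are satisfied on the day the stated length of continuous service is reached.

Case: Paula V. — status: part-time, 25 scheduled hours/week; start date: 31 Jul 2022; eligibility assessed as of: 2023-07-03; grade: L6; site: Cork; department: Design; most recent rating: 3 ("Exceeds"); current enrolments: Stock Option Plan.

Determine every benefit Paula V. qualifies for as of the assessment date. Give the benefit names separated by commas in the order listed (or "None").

Stock Option Plan

Service from 31 Jul 2022 to 2023-07-03: 337 days.
Spot Bonus Program — status part-time ✗ (requires full-time or temporary) → not eligible.
Equity Grant Program — status part-time ✓; grade L6 ≥ L4 ✓; dept Design ✗ → not eligible.
Stock Option Plan — rating 3 ≥ 3 ✓; grade L6 ≥ L6 ✓; 25 hrs/wk ≥ 15 ✓ → eligible.
Travel Insurance — service 337 days ≥ 2 months (≈60 days) ✓; site Cork ✗ (not Osaka, Spokane, or Hamburg) → not eligible.
Gym Reimbursement — status part-time ✓; service 337 days < 3 years (≈1095 days) ✗ → not eligible.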